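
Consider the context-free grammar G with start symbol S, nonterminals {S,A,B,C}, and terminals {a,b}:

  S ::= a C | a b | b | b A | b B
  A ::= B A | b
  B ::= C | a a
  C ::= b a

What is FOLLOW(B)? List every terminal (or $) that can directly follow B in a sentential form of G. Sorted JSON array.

FIRST iteration:
iter 1:
  A via A→b: +{b}
  B via B→a a: +{a}
  C via C→b a: +{b}
  S via S→a C: +{a}
  S via S→b: +{b}
  S: {a,b}  A: {b}  B: {a}  C: {b}
iter 2:
  A via A→B A: +{a}
  B via B→C: +{b}
  S: {a,b}  A: {a,b}  B: {a,b}  C: {b}
iter 3: (no change)
  S: {a,b}  A: {a,b}  B: {a,b}  C: {b}

FOLLOW iteration:
seed FOLLOW(S) with $
iter 1:
  A→B A: FOLLOW(B) ⊇ FIRST(A) = {a,b}; new: +{a,b}
  B→C: FOLLOW(C) ⊇ FOLLOW(B) ⊇ {a,b}; new: +{a,b}
  S→a C: FOLLOW(C) ⊇ FOLLOW(S) ⊇ {$}; new: +{$}
  S→b A: FOLLOW(A) ⊇ FOLLOW(S) ⊇ {$}; new: +{$}
  S→b B: FOLLOW(B) ⊇ FOLLOW(S) ⊇ {$}; new: +{$}
  S: {$}  A: {$}  B: {$,a,b}  C: {$,a,b}
iter 2: (no change)
  S: {$}  A: {$}  B: {$,a,b}  C: {$,a,b}

FOLLOW(B) = ["$", "a", "b"]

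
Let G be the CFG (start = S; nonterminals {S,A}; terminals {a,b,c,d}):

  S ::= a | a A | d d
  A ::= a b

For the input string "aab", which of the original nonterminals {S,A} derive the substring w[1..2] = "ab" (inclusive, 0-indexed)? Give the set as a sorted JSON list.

CNF form of G:
  S -> T0 A | T2 T2 | a
  A -> T0 T1
  T0 -> a
  T1 -> b
  T2 -> d

CYK fill (cells [i..j] with 1 ≤ i ≤ j ≤ 2 only):
  T[1,1] 'a' = {S,T0}  orig:{S}
  T[2,2] 'b' = {T1}  orig:{}
  T[1,2] 'ab' = {A}

Original NTs in T[1,2] deriving "ab": ["A"]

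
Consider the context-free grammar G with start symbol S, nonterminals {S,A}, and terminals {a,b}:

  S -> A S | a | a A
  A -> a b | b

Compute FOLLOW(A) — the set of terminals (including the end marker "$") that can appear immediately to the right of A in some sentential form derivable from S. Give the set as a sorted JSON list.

FIRST sets, iterate to fixpoint:
round 1:
  A via A→a b: +{a}
  A via A→b: +{b}
  S via S→A S: +{a,b}
  S: {a,b}  A: {a,b}
round 2: — fixpoint
  S: {a,b}  A: {a,b}

FOLLOW iteration:
FOLLOW(S) := {$}
round 1:
  S→A S: FOLLOW(A) ⊇ FIRST(S) = {a,b}; new: +{a,b}
  S→a A: FOLLOW(A) ⊇ FOLLOW(S) ⊇ {$}; new: +{$}
  FOLLOW(S)={$}  FOLLOW(A)={$,a,b}
round 2: — fixpoint
  FOLLOW(S)={$}  FOLLOW(A)={$,a,b}

FOLLOW(A) = ["$", "a", "b"]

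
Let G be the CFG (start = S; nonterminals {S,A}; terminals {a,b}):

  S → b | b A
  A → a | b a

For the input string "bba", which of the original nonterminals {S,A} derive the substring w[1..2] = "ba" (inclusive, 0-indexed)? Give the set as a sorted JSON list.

Convert to CNF:
  S -> T0 A | b
  A -> T0 T1 | a
  T0 -> b
  T1 -> a

CYK fill — only the sub-triangle for w[1..2]:
  [1..1]={S,T0}  "b"  orig:{S}
  [2..2]={A,T1}  "a"  orig:{A}
  [1..2]={A,S}  "ba"

Original NTs in T[1,2] deriving "ba": ["A", "S"]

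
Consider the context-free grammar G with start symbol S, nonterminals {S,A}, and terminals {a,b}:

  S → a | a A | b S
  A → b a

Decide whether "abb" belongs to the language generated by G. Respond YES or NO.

Convert to CNF:
  S -> T0 S | T1 A | a
  A -> T0 T1
  T0 -> b
  T1 -> a

CYK table (by increasing span):
  cell(0,0) a: {S,T1}  orig:{S}
  cell(1,1) b: {T0}  orig:{}
  cell(2,2) b: {T0}  orig:{}
  cell(0,1) ab: ∅
  cell(1,2) bb: ∅
  cell(0,2) abb: ∅

S ∉ T[0,2] ⇒ NO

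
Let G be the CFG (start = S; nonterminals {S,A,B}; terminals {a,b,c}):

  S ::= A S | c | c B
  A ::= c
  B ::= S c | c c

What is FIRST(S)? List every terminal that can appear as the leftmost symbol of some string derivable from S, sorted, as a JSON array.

Compute FIRST by fixpoint:
pass 1:
  A via A→c: +{c}
  B via B→c c: +{c}
  S via S→A S: +{c}
  FIRST[S]={c}  FIRST[A]={c}  FIRST[B]={c}
pass 2: (stable)
  FIRST[S]={c}  FIRST[A]={c}  FIRST[B]={c}

FIRST(S) = ["c"]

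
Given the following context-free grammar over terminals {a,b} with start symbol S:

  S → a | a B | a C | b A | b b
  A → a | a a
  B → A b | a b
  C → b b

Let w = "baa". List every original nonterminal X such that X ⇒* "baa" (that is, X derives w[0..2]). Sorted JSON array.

CNF form of G:
  S -> T0 B | T0 C | T1 A | T1 T1 | a
  A -> T0 T0 | a
  B -> A T1 | T0 T1
  C -> T1 T1
  T0 -> a
  T1 -> b

Fill CYK table bottom-up — only the sub-triangle for w[0..2]:
  cell(0,0) b: {T1}  orig:{}
  cell(1,1) a: {A,S,T0}  orig:{A,S}
  cell(2,2) a: {A,S,T0}  orig:{A,S}
  cell(0,1) ba: {S}
  cell(1,2) aa: {A}
  cell(0,2) baa: {S}

Original NTs in T[0,2] deriving "baa": ["S"]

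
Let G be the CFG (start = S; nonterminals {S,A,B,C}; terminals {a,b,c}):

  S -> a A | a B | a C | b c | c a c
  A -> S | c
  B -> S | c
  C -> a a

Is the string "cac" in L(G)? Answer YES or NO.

CNF form of G:
  S -> T0 A | T0 B | T0 C | T1 T2 | T2 X5
  A -> T0 A | T0 B | T0 C | T1 T2 | T2 X3 | c
  B -> T0 A | T0 B | T0 C | T1 T2 | T2 X4 | c
  C -> T0 T0
  T0 -> a
  T1 -> b
  T2 -> c
  X3 -> T0 T2
  X4 -> T0 T2
  X5 -> T0 T2

CYK fill:
  T[0,0] 'c' = {A,B,T2}  orig:{A,B}
  T[1,1] 'a' = {T0}  orig:{}
  T[2,2] 'c' = {A,B,T2}  orig:{A,B}
  T[0,1] 'ca' = ∅
  T[1,2] 'ac' = {A,B,S,X3,X4,X5}  orig:{A,B,S}
  T[0,2] 'cac' = {A,B,S}

S ∈ T[0,2] ⇒ YES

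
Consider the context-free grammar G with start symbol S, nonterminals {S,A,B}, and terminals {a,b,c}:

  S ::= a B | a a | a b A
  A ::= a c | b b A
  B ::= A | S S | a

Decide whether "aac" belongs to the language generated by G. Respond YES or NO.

CNF form of G:
  S -> T0 B | T0 T0 | T0 X5
  A -> T0 T1 | T2 X3
  B -> S S | T0 T1 | T2 X4 | a
  T0 -> a
  T1 -> c
  T2 -> b
  X3 -> T2 A
  X4 -> T2 A
  X5 -> T2 A

CYK table (by increasing span):
  cell(0,0) a: {B,T0}  orig:{B}
  cell(1,1) a: {B,T0}  orig:{B}
  cell(2,2) c: {T1}  orig:{}
  cell(0,1) aa: {S}
  cell(1,2) ac: {A,B}
  cell(0,2) aac: {S}

S ∈ T[0,2] ⇒ YES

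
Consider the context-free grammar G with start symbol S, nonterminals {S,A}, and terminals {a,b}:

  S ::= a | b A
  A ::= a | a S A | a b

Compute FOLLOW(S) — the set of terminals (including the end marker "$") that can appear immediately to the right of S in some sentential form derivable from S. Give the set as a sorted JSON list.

FIRST iteration:
pass 1:
  A via A→a: +{a}
  S via S→a: +{a}
  S via S→b A: +{b}
  S: {a,b}  A: {a}
pass 2: (stable)
  S: {a,b}  A: {a}

FOLLOW iteration:
FOLLOW(S) := {$}
[1]
  A→a S A: FOLLOW(S) ⊇ FIRST(A) = {a}; new: +{a}
  S→b A: FOLLOW(A) ⊇ FOLLOW(S) ⊇ {$,a}; new: +{$,a}
  FOLLOW(S)={$,a}  FOLLOW(A)={$,a}
[2] done
  FOLLOW(S)={$,a}  FOLLOW(A)={$,a}

FOLLOW(S) = ["$", "a"]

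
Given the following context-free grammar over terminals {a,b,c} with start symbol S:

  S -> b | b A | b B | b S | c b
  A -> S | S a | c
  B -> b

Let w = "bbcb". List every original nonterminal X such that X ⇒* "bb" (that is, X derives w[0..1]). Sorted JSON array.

CNF form of G:
  S -> T1 A | T1 B | T1 S | T2 T1 | b
  A -> S T0 | T1 A | T1 B | T1 S | T2 T1 | b | c
  B -> b
  T0 -> a
  T1 -> b
  T2 -> c

CYK table (by increasing span) — only the sub-triangle for w[0..1]:
  T[0,0] 'b' = {A,B,S,T1}  orig:{A,B,S}
  T[1,1] 'b' = {A,B,S,T1}  orig:{A,B,S}
  T[0,1] 'bb' = {A,S}

Original NTs in T[0,1] deriving "bb": ["A", "S"]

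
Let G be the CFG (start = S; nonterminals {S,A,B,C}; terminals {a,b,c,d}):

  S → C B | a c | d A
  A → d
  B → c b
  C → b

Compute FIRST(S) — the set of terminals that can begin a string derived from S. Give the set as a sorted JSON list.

FIRST sets, iterate to fixpoint:
pass 1:
  A via A→d: +{d}
  B via B→c b: +{c}
  C via C→b: +{b}
  S via S→C B: +{b}
  S via S→a c: +{a}
  S via S→d A: +{d}
  FIRST[S]={a,b,d}  FIRST[A]={d}  FIRST[B]={c}  FIRST[C]={b}
pass 2: (stable)
  FIRST[S]={a,b,d}  FIRST[A]={d}  FIRST[B]={c}  FIRST[C]={b}

FIRST(S) = ["a", "b", "d"]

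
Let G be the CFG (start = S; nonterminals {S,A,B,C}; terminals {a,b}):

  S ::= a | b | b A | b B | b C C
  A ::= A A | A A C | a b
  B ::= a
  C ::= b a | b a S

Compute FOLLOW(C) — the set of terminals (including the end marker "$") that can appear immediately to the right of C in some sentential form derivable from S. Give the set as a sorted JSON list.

FIRST iteration:
round 1:
  A via A→a b: +{a}
  B via B→a: +{a}
  C via C→b a: +{b}
  S via S→a: +{a}
  S via S→b: +{b}
  S: {a,b}  A: {a}  B: {a}  C: {b}
round 2: — fixpoint
  S: {a,b}  A: {a}  B: {a}  C: {b}

FOLLOW iteration:
initialize: $ ∈ FOLLOW(S)
[1]
  A→A A: FOLLOW(A) ⊇ FIRST(A) = {a}; new: +{a}
  A→A A C: FOLLOW(A) ⊇ FIRST(C) = {b}; new: +{b}
  A→A A C: FOLLOW(C) ⊇ FOLLOW(A) ⊇ {a,b}; new: +{a,b}
  C→b a S: FOLLOW(S) ⊇ FOLLOW(C) ⊇ {a,b}; new: +{a,b}
  S→b A: FOLLOW(A) ⊇ FOLLOW(S) ⊇ {$,a,b}; new: +{$}
  S→b B: FOLLOW(B) ⊇ FOLLOW(S) ⊇ {$,a,b}; new: +{$,a,b}
  S→b C C: FOLLOW(C) ⊇ FOLLOW(S) ⊇ {$,a,b}; new: +{$}
  FOLLOW[S]={$,a,b}  FOLLOW[A]={$,a,b}  FOLLOW[B]={$,a,b}  FOLLOW[C]={$,a,b}
[2] (no change)
  FOLLOW[S]={$,a,b}  FOLLOW[A]={$,a,b}  FOLLOW[B]={$,a,b}  FOLLOW[C]={$,a,b}

FOLLOW(C) = ["$", "a", "b"]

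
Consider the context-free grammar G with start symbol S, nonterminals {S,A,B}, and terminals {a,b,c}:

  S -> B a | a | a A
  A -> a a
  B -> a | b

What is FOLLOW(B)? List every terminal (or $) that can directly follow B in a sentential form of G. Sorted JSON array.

FIRST iteration:
iter 1:
  A via A→a a: +{a}
  B via B→a: +{a}
  B via B→b: +{b}
  S via S→B a: +{a,b}
  S: {a,b}  A: {a}  B: {a,b}
iter 2: (stable)
  S: {a,b}  A: {a}  B: {a,b}

Compute FOLLOW by fixpoint:
seed FOLLOW(S) with $
pass 1:
  S→B a: FOLLOW(B) ⊇ FIRST(a) = {a}; new: +{a}
  S→a A: FOLLOW(A) ⊇ FOLLOW(S) ⊇ {$}; new: +{$}
  S: {$}  A: {$}  B: {a}
pass 2: — fixpoint
  S: {$}  A: {$}  B: {a}

FOLLOW(B) = ["a"]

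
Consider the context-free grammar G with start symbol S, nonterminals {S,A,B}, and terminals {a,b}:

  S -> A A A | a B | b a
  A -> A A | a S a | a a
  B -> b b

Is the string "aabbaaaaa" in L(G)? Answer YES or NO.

CNF form of G:
  S -> A X3 | T0 B | T1 T0
  A -> A A | T0 T0 | T0 X2
  B -> T1 T1
  T0 -> a
  T1 -> b
  X2 -> S T0
  X3 -> A A

CYK fill:
  [0..0]={T0}  "a"  orig:{}
  [1..1]={T0}  "a"  orig:{}
  [2..2]={T1}  "b"  orig:{}
  [3..3]={T1}  "b"  orig:{}
  [4..4]={T0}  "a"  orig:{}
  [5..5]={T0}  "a"  orig:{}
  [6..6]={T0}  "a"  orig:{}
  [7..7]={T0}  "a"  orig:{}
  [8..8]={T0}  "a"  orig:{}
  [0..1]={A}  "aa"
  [1..2]=∅  "ab"
  [2..3]={B}  "bb"
  [3..4]={S}  "ba"
  [4..5]={A}  "aa"
  [5..6]={A}  "aa"
  [6..7]={A}  "aa"
  [7..8]={A}  "aa"
  [0..2]=∅  "aab"
  [1..3]={S}  "abb"
  [2..4]=∅  "bba"
  [3..5]={X2}  "baa"  orig:{}
  [4..6]=∅  "aaa"
  [5..7]=∅  "aaa"
  [6..8]=∅  "aaa"
  [0..3]=∅  "aabb"
  [1..4]={X2}  "abba"  orig:{}
  [2..5]=∅  "bbaa"
  [3..6]=∅  "baaa"
  [4..7]={A,X3}  "aaaa"  orig:{A}
  [5..8]={A,X3}  "aaaa"  orig:{A}
  [0..4]={A}  "aabba"
  [1..5]=∅  "abbaa"
  [2..6]=∅  "bbaaa"
  [3..7]=∅  "baaaa"
  [4..8]=∅  "aaaaa"
  [0..5]=∅  "aabbaa"
  [1..6]=∅  "abbaaa"
  [2..7]=∅  "bbaaaa"
  [3..8]=∅  "baaaaa"
  [0..6]={A,X3}  "aabbaaa"  orig:{A}
  [1..7]=∅  "abbaaaa"
  [2..8]=∅  "bbaaaaa"
  [0..7]=∅  "aabbaaaa"
  [1..8]=∅  "abbaaaaa"
  [0..8]={A,S,X3}  "aabbaaaaa"  orig:{A,S}

S ∈ T[0,8] ⇒ YES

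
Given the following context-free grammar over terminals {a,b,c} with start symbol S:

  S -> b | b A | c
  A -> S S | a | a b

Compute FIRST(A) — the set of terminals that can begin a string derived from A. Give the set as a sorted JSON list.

FIRST sets, iterate to fixpoint:
pass 1:
  A via A→a: +{a}
  S via S→b: +{b}
  S via S→c: +{c}
  FIRST[S]={b,c}  FIRST[A]={a}
pass 2:
  A via A→S S: +{b,c}
  FIRST[S]={b,c}  FIRST[A]={a,b,c}
pass 3: (no change)
  FIRST[S]={b,c}  FIRST[A]={a,b,c}

FIRST(A) = ["a", "b", "c"]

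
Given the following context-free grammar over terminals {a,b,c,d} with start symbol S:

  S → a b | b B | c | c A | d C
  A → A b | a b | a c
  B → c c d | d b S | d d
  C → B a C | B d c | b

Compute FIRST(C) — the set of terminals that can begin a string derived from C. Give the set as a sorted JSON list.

FIRST iteration:
round 1:
  A via A→a b: +{a}
  B via B→c c d: +{c}
  B via B→d b S: +{d}
  C via C→B a C: +{c,d}
  C via C→b: +{b}
  S via S→a b: +{a}
  S via S→b B: +{b}
  S via S→c: +{c}
  S via S→d C: +{d}
  FIRST[S]={a,b,c,d}  FIRST[A]={a}  FIRST[B]={c,d}  FIRST[C]={b,c,d}
round 2: (no change)
  FIRST[S]={a,b,c,d}  FIRST[A]={a}  FIRST[B]={c,d}  FIRST[C]={b,c,d}

FIRST(C) = ["b", "c", "d"]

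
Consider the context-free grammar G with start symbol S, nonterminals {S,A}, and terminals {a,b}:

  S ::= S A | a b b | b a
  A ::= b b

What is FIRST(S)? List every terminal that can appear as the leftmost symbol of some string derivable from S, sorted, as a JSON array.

FIRST iteration:
[1]
  A via A→b b: +{b}
  S via S→a b b: +{a}
  S via S→b a: +{b}
  FIRST[S]={a,b}  FIRST[A]={b}
[2] (no change)
  FIRST[S]={a,b}  FIRST[A]={b}

FIRST(S) = ["a", "b"]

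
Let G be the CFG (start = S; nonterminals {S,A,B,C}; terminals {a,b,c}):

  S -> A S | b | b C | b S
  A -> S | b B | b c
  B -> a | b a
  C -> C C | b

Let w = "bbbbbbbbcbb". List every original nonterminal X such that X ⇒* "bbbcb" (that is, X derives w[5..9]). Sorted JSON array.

CNF form of G:
  S -> A S | T0 C | T0 S | b
  A -> A S | T0 B | T0 C | T0 S | T0 T1 | b
  B -> T0 T2 | a
  C -> C C | b
  T0 -> b
  T1 -> c
  T2 -> a

CYK table (by increasing span) — only the sub-triangle for w[5..9]:
  T[5,5] 'b' = {A,C,S,T0}  orig:{A,C,S}
  T[6,6] 'b' = {A,C,S,T0}  orig:{A,C,S}
  T[7,7] 'b' = {A,C,S,T0}  orig:{A,C,S}
  T[8,8] 'c' = {T1}  orig:{}
  T[9,9] 'b' = {A,C,S,T0}  orig:{A,C,S}
  T[5,6] 'bb' = {A,C,S}
  T[6,7] 'bb' = {A,C,S}
  T[7,8] 'bc' = {A}
  T[8,9] 'cb' = ∅
  T[5,7] 'bbb' = {A,C,S}
  T[6,8] 'bbc' = ∅
  T[7,9] 'bcb' = {A,S}
  T[5,8] 'bbbc' = ∅
  T[6,9] 'bbcb' = {A,S}
  T[5,9] 'bbbcb' = {A,S}

Original NTs in T[5,9] deriving "bbbcb": ["A", "S"]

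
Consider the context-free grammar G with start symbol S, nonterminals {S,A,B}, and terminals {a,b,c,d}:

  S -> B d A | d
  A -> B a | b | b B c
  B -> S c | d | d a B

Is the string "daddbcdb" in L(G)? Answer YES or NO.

Convert to CNF:
  S -> B X6 | d
  A -> B T0 | T1 X4 | b
  B -> S T2 | T3 X5 | d
  T0 -> a
  T1 -> b
  T2 -> c
  T3 -> d
  X4 -> B T2
  X5 -> T0 B
  X6 -> T3 A

CYK fill:
  T[0,0] 'd' = {B,S,T3}  orig:{B,S}
  T[1,1] 'a' = {T0}  orig:{}
  T[2,2] 'd' = {B,S,T3}  orig:{B,S}
  T[3,3] 'd' = {B,S,T3}  orig:{B,S}
  T[4,4] 'b' = {A,T1}  orig:{A}
  T[5,5] 'c' = {T2}  orig:{}
  T[6,6] 'd' = {B,S,T3}  orig:{B,S}
  T[7,7] 'b' = {A,T1}  orig:{A}
  T[0,1] 'da' = {A}
  T[1,2] 'ad' = {X5}  orig:{}
  T[2,3] 'dd' = ∅
  T[3,4] 'db' = {X6}  orig:{}
  T[4,5] 'bc' = ∅
  T[5,6] 'cd' = ∅
  T[6,7] 'db' = {X6}  orig:{}
  T[0,2] 'dad' = {B}
  T[1,3] 'add' = ∅
  T[2,4] 'ddb' = {S}
  T[3,5] 'dbc' = ∅
  T[4,6] 'bcd' = ∅
  T[5,7] 'cdb' = ∅
  T[0,3] 'dadd' = ∅
  T[1,4] 'addb' = ∅
  T[2,5] 'ddbc' = {B}
  T[3,6] 'dbcd' = ∅
  T[4,7] 'bcdb' = ∅
  T[0,4] 'daddb' = {S}
  T[1,5] 'addbc' = {X5}  orig:{}
  T[2,6] 'ddbcd' = ∅
  T[3,7] 'dbcdb' = ∅
  T[0,5] 'daddbc' = {B}
  T[1,6] 'addbcd' = ∅
  T[2,7] 'ddbcdb' = {S}
  T[0,6] 'daddbcd' = ∅
  T[1,7] 'addbcdb' = ∅
  T[0,7] 'daddbcdb' = {S}

S ∈ T[0,7] ⇒ YES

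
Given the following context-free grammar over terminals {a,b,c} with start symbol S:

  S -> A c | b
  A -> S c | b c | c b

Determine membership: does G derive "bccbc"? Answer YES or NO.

Convert to CNF:
  S -> A T0 | b
  A -> S T0 | T0 T1 | T1 T0
  T0 -> c
  T1 -> b

Fill CYK table bottom-up:
  T[0,0] 'b' = {S,T1}  orig:{S}
  T[1,1] 'c' = {T0}  orig:{}
  T[2,2] 'c' = {T0}  orig:{}
  T[3,3] 'b' = {S,T1}  orig:{S}
  T[4,4] 'c' = {T0}  orig:{}
  T[0,1] 'bc' = {A}
  T[1,2] 'cc' = ∅
  T[2,3] 'cb' = {A}
  T[3,4] 'bc' = {A}
  T[0,2] 'bcc' = {S}
  T[1,3] 'ccb' = ∅
  T[2,4] 'cbc' = {S}
  T[0,3] 'bccb' = ∅
  T[1,4] 'ccbc' = ∅
  T[0,4] 'bccbc' = ∅

S ∉ T[0,4] ⇒ NO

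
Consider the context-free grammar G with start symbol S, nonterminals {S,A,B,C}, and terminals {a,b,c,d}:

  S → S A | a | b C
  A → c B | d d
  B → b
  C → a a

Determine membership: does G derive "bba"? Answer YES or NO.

CNF form of G:
  S -> S A | T3 C | a
  A -> T0 B | T1 T1
  B -> b
  C -> T2 T2
  T0 -> c
  T1 -> d
  T2 -> a
  T3 -> b

CYK fill:
  cell(0,0) b: {B,T3}  orig:{B}
  cell(1,1) b: {B,T3}  orig:{B}
  cell(2,2) a: {S,T2}  orig:{S}
  cell(0,1) bb: ∅
  cell(1,2) ba: ∅
  cell(0,2) bba: ∅

S ∉ T[0,2] ⇒ NO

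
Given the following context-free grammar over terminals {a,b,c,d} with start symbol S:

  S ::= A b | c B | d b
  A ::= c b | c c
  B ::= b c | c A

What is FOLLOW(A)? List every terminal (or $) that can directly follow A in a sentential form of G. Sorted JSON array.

FIRST iteration:
[1]
  A via A→c b: +{c}
  B via B→b c: +{b}
  B via B→c A: +{c}
  S via S→A b: +{c}
  S via S→d b: +{d}
  FIRST[S]={c,d}  FIRST[A]={c}  FIRST[B]={b,c}
[2] done
  FIRST[S]={c,d}  FIRST[A]={c}  FIRST[B]={b,c}

FOLLOW iteration:
initialize: $ ∈ FOLLOW(S)
[1]
  S→A b: FOLLOW(A) ⊇ FIRST(b) = {b}; new: +{b}
  S→c B: FOLLOW(B) ⊇ FOLLOW(S) ⊇ {$}; new: +{$}
  S: {$}  A: {b}  B: {$}
[2]
  B→c A: FOLLOW(A) ⊇ FOLLOW(B) ⊇ {$}; new: +{$}
  S: {$}  A: {$,b}  B: {$}
[3] done
  S: {$}  A: {$,b}  B: {$}

FOLLOW(A) = ["$", "b"]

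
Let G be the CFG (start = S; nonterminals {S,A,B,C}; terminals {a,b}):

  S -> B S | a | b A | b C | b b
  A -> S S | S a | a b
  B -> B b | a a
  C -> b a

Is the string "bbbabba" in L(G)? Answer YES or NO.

Convert to CNF:
  S -> B S | T1 A | T1 C | T1 T1 | a
  A -> S S | S T0 | T0 T1
  B -> B T1 | T0 T0
  C -> T1 T0
  T0 -> a
  T1 -> b

CYK fill:
  T[0,0] 'b' = {T1}  orig:{}
  T[1,1] 'b' = {T1}  orig:{}
  T[2,2] 'b' = {T1}  orig:{}
  T[3,3] 'a' = {S,T0}  orig:{S}
  T[4,4] 'b' = {T1}  orig:{}
  T[5,5] 'b' = {T1}  orig:{}
  T[6,6] 'a' = {S,T0}  orig:{S}
  T[0,1] 'bb' = {S}
  T[1,2] 'bb' = {S}
  T[2,3] 'ba' = {C}
  T[3,4] 'ab' = {A}
  T[4,5] 'bb' = {S}
  T[5,6] 'ba' = {C}
  T[0,2] 'bbb' = ∅
  T[1,3] 'bba' = {A,S}
  T[2,4] 'bab' = {S}
  T[3,5] 'abb' = {A}
  T[4,6] 'bba' = {A,S}
  T[0,3] 'bbba' = {S}
  T[1,4] 'bbab' = ∅
  T[2,5] 'babb' = {S}
  T[3,6] 'abba' = {A}
  T[0,4] 'bbbab' = {A}
  T[1,5] 'bbabb' = {A}
  T[2,6] 'babba' = {A,S}
  T[0,5] 'bbbabb' = {A,S}
  T[1,6] 'bbabba' = {A,S}
  T[0,6] 'bbbabba' = {A,S}

S ∈ T[0,6] ⇒ YES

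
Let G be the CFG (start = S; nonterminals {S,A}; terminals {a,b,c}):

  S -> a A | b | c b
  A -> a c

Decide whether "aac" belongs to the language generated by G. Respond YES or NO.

CNF form of G:
  S -> T0 A | T1 T2 | b
  A -> T0 T1
  T0 -> a
  T1 -> c
  T2 -> b

Fill CYK table bottom-up:
  [0..0]={T0}  "a"  orig:{}
  [1..1]={T0}  "a"  orig:{}
  [2..2]={T1}  "c"  orig:{}
  [0..1]=∅  "aa"
  [1..2]={A}  "ac"
  [0..2]={S}  "aac"

S ∈ T[0,2] ⇒ YES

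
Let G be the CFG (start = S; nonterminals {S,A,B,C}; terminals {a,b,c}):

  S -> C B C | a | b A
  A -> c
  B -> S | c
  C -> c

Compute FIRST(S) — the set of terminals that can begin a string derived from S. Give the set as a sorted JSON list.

FIRST iteration:
iter 1:
  A via A→c: +{c}
  B via B→c: +{c}
  C via C→c: +{c}
  S via S→C B C: +{c}
  S via S→a: +{a}
  S via S→b A: +{b}
  FIRST(S)={a,b,c}  FIRST(A)={c}  FIRST(B)={c}  FIRST(C)={c}
iter 2:
  B via B→S: +{a,b}
  FIRST(S)={a,b,c}  FIRST(A)={c}  FIRST(B)={a,b,c}  FIRST(C)={c}
iter 3: done
  FIRST(S)={a,b,c}  FIRST(A)={c}  FIRST(B)={a,b,c}  FIRST(C)={c}

FIRST(S) = ["a", "b", "c"]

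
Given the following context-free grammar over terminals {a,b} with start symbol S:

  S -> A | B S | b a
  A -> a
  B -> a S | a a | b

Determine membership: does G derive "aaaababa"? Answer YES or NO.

CNF form of G:
  S -> B S | T1 T0 | a
  A -> a
  B -> T0 S | T0 T0 | b
  T0 -> a
  T1 -> b

Fill CYK table bottom-up:
  T[0,0] 'a' = {A,S,T0}  orig:{A,S}
  T[1,1] 'a' = {A,S,T0}  orig:{A,S}
  T[2,2] 'a' = {A,S,T0}  orig:{A,S}
  T[3,3] 'a' = {A,S,T0}  orig:{A,S}
  T[4,4] 'b' = {B,T1}  orig:{B}
  T[5,5] 'a' = {A,S,T0}  orig:{A,S}
  T[6,6] 'b' = {B,T1}  orig:{B}
  T[7,7] 'a' = {A,S,T0}  orig:{A,S}
  T[0,1] 'aa' = {B}
  T[1,2] 'aa' = {B}
  T[2,3] 'aa' = {B}
  T[3,4] 'ab' = ∅
  T[4,5] 'ba' = {S}
  T[5,6] 'ab' = ∅
  T[6,7] 'ba' = {S}
  T[0,2] 'aaa' = {S}
  T[1,3] 'aaa' = {S}
  T[2,4] 'aab' = ∅
  T[3,5] 'aba' = {B}
  T[4,6] 'bab' = ∅
  T[5,7] 'aba' = {B}
  T[0,3] 'aaaa' = {B}
  T[1,4] 'aaab' = ∅
  T[2,5] 'aaba' = {S}
  T[3,6] 'abab' = ∅
  T[4,7] 'baba' = ∅
  T[0,4] 'aaaab' = ∅
  T[1,5] 'aaaba' = {B}
  T[2,6] 'aabab' = ∅
  T[3,7] 'ababa' = {S}
  T[0,5] 'aaaaba' = {S}
  T[1,6] 'aaabab' = ∅
  T[2,7] 'aababa' = {B}
  T[0,6] 'aaaabab' = ∅
  T[1,7] 'aaababa' = {S}
  T[0,7] 'aaaababa' = {B}

S ∉ T[0,7] ⇒ NO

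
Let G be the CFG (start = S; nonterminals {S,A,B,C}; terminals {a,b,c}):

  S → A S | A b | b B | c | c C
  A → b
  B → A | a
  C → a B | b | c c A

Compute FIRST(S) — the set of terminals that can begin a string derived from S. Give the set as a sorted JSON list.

Compute FIRST by fixpoint:
round 1:
  A via A→b: +{b}
  B via B→A: +{b}
  B via B→a: +{a}
  C via C→a B: +{a}
  C via C→b: +{b}
  C via C→c c A: +{c}
  S via S→A S: +{b}
  S via S→c: +{c}
  FIRST[S]={b,c}  FIRST[A]={b}  FIRST[B]={a,b}  FIRST[C]={a,b,c}
round 2: done
  FIRST[S]={b,c}  FIRST[A]={b}  FIRST[B]={a,b}  FIRST[C]={a,b,c}

FIRST(S) = ["b", "c"]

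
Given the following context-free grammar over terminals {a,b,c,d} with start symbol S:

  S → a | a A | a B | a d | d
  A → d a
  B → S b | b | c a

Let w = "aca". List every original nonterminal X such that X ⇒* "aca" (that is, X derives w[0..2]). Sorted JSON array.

Convert to CNF:
  S -> T1 A | T1 B | T1 T0 | a | d
  A -> T0 T1
  B -> S T2 | T3 T1 | b
  T0 -> d
  T1 -> a
  T2 -> b
  T3 -> c

CYK fill — only the sub-triangle for w[0..2]:
  [0..0]={S,T1}  "a"  orig:{S}
  [1..1]={T3}  "c"  orig:{}
  [2..2]={S,T1}  "a"  orig:{S}
  [0..1]=∅  "ac"
  [1..2]={B}  "ca"
  [0..2]={S}  "aca"

Original NTs in T[0,2] deriving "aca": ["S"]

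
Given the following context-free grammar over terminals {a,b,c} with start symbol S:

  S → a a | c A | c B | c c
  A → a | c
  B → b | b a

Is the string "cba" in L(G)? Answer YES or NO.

CNF form of G:
  S -> T1 T1 | T2 A | T2 B | T2 T2
  A -> a | c
  B -> T0 T1 | b
  T0 -> b
  T1 -> a
  T2 -> c

CYK table (by increasing span):
  cell(0,0) c: {A,T2}  orig:{A}
  cell(1,1) b: {B,T0}  orig:{B}
  cell(2,2) a: {A,T1}  orig:{A}
  cell(0,1) cb: {S}
  cell(1,2) ba: {B}
  cell(0,2) cba: {S}

S ∈ T[0,2] ⇒ YES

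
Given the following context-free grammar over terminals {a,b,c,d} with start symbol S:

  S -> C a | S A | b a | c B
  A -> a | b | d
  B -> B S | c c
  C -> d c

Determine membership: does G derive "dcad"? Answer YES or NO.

Convert to CNF:
  S -> C T2 | S A | T0 B | T3 T2
  A -> a | b | d
  B -> B S | T0 T0
  C -> T1 T0
  T0 -> c
  T1 -> d
  T2 -> a
  T3 -> b

Fill CYK table bottom-up:
  T[0,0] 'd' = {A,T1}  orig:{A}
  T[1,1] 'c' = {T0}  orig:{}
  T[2,2] 'a' = {A,T2}  orig:{A}
  T[3,3] 'd' = {A,T1}  orig:{A}
  T[0,1] 'dc' = {C}
  T[1,2] 'ca' = ∅
  T[2,3] 'ad' = ∅
  T[0,2] 'dca' = {S}
  T[1,3] 'cad' = ∅
  T[0,3] 'dcad' = {S}

S ∈ T[0,3] ⇒ YES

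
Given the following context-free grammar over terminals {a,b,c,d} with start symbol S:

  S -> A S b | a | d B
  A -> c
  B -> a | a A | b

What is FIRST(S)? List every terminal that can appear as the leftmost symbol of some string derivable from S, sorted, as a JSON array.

FIRST sets, iterate to fixpoint:
iter 1:
  A via A→c: +{c}
  B via B→a: +{a}
  B via B→b: +{b}
  S via S→A S b: +{c}
  S via S→a: +{a}
  S via S→d B: +{d}
  FIRST(S)={a,c,d}  FIRST(A)={c}  FIRST(B)={a,b}
iter 2: done
  FIRST(S)={a,c,d}  FIRST(A)={c}  FIRST(B)={a,b}

FIRST(S) = ["a", "c", "d"]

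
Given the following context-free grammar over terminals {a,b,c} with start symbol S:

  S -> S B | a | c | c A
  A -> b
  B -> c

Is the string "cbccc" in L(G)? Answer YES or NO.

CNF form of G:
  S -> S B | T0 A | a | c
  A -> b
  B -> c
  T0 -> c

Fill CYK table bottom-up:
  T[0,0] 'c' = {B,S,T0}  orig:{B,S}
  T[1,1] 'b' = {A}
  T[2,2] 'c' = {B,S,T0}  orig:{B,S}
  T[3,3] 'c' = {B,S,T0}  orig:{B,S}
  T[4,4] 'c' = {B,S,T0}  orig:{B,S}
  T[0,1] 'cb' = {S}
  T[1,2] 'bc' = ∅
  T[2,3] 'cc' = {S}
  T[3,4] 'cc' = {S}
  T[0,2] 'cbc' = {S}
  T[1,3] 'bcc' = ∅
  T[2,4] 'ccc' = {S}
  T[0,3] 'cbcc' = {S}
  T[1,4] 'bccc' = ∅
  T[0,4] 'cbccc' = {S}

S ∈ T[0,4] ⇒ YES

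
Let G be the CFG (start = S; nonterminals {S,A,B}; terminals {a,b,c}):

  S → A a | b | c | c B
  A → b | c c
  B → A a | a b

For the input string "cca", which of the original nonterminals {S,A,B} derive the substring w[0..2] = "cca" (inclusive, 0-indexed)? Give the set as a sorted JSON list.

CNF form of G:
  S -> A T1 | T0 B | b | c
  A -> T0 T0 | b
  B -> A T1 | T1 T2
  T0 -> c
  T1 -> a
  T2 -> b

Fill CYK table bottom-up (cells [i..j] with 0 ≤ i ≤ j ≤ 2 only):
  cell(0,0) c: {S,T0}  orig:{S}
  cell(1,1) c: {S,T0}  orig:{S}
  cell(2,2) a: {T1}  orig:{}
  cell(0,1) cc: {A}
  cell(1,2) ca: ∅
  cell(0,2) cca: {B,S}

Original NTs in T[0,2] deriving "cca": ["B", "S"]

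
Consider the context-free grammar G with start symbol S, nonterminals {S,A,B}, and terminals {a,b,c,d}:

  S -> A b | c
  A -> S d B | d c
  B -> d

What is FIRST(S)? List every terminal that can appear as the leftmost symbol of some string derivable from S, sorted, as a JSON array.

Compute FIRST by fixpoint:
round 1:
  A via A→d c: +{d}
  B via B→d: +{d}
  S via S→A b: +{d}
  S via S→c: +{c}
  FIRST[S]={c,d}  FIRST[A]={d}  FIRST[B]={d}
round 2:
  A via A→S d B: +{c}
  FIRST[S]={c,d}  FIRST[A]={c,d}  FIRST[B]={d}
round 3: (stable)
  FIRST[S]={c,d}  FIRST[A]={c,d}  FIRST[B]={d}

FIRST(S) = ["c", "d"]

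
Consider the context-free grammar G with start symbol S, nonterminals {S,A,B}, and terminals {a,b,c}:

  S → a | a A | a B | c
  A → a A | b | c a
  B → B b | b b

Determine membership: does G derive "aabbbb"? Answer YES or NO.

Convert to CNF:
  S -> T0 A | T0 B | a | c
  A -> T0 A | T1 T0 | b
  B -> B T2 | T2 T2
  T0 -> a
  T1 -> c
  T2 -> b

Fill CYK table bottom-up:
  cell(0,0) a: {S,T0}  orig:{S}
  cell(1,1) a: {S,T0}  orig:{S}
  cell(2,2) b: {A,T2}  orig:{A}
  cell(3,3) b: {A,T2}  orig:{A}
  cell(4,4) b: {A,T2}  orig:{A}
  cell(5,5) b: {A,T2}  orig:{A}
  cell(0,1) aa: ∅
  cell(1,2) ab: {A,S}
  cell(2,3) bb: {B}
  cell(3,4) bb: {B}
  cell(4,5) bb: {B}
  cell(0,2) aab: {A,S}
  cell(1,3) abb: {S}
  cell(2,4) bbb: {B}
  cell(3,5) bbb: {B}
  cell(0,3) aabb: ∅
  cell(1,4) abbb: {S}
  cell(2,5) bbbb: {B}
  cell(0,4) aabbb: ∅
  cell(1,5) abbbb: {S}
  cell(0,5) aabbbb: ∅

S ∉ T[0,5] ⇒ NO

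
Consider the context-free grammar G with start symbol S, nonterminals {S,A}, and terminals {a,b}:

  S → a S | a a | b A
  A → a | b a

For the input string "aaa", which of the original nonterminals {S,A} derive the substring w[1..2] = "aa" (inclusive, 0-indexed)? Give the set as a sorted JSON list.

CNF form of G:
  S -> T0 A | T1 S | T1 T1
  A -> T0 T1 | a
  T0 -> b
  T1 -> a

CYK fill (cells [i..j] with 1 ≤ i ≤ j ≤ 2 only):
  cell(1,1) a: {A,T1}  orig:{A}
  cell(2,2) a: {A,T1}  orig:{A}
  cell(1,2) aa: {S}

Original NTs in T[1,2] deriving "aa": ["S"]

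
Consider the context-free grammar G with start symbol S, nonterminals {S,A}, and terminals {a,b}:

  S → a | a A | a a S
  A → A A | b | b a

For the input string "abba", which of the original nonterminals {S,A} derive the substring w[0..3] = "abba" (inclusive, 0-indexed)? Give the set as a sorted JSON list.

CNF form of G:
  S -> T1 A | T1 X2 | a
  A -> A A | T0 T1 | b
  T0 -> b
  T1 -> a
  X2 -> T1 S

CYK fill, restricted to cells inside w[0..3]:
  T[0,0] 'a' = {S,T1}  orig:{S}
  T[1,1] 'b' = {A,T0}  orig:{A}
  T[2,2] 'b' = {A,T0}  orig:{A}
  T[3,3] 'a' = {S,T1}  orig:{S}
  T[0,1] 'ab' = {S}
  T[1,2] 'bb' = {A}
  T[2,3] 'ba' = {A}
  T[0,2] 'abb' = {S}
  T[1,3] 'bba' = {A}
  T[0,3] 'abba' = {S}

Original NTs in T[0,3] deriving "abba": ["S"]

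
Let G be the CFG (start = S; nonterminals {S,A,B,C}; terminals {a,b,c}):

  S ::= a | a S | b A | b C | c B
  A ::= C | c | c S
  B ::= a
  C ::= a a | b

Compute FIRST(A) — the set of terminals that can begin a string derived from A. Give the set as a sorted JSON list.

FIRST iteration:
iter 1:
  A via A→c: +{c}
  B via B→a: +{a}
  C via C→a a: +{a}
  C via C→b: +{b}
  S via S→a: +{a}
  S via S→b A: +{b}
  S via S→c B: +{c}
  FIRST[S]={a,b,c}  FIRST[A]={c}  FIRST[B]={a}  FIRST[C]={a,b}
iter 2:
  A via A→C: +{a,b}
  FIRST[S]={a,b,c}  FIRST[A]={a,b,c}  FIRST[B]={a}  FIRST[C]={a,b}
iter 3: (stable)
  FIRST[S]={a,b,c}  FIRST[A]={a,b,c}  FIRST[B]={a}  FIRST[C]={a,b}

FIRST(A) = ["a", "b", "c"]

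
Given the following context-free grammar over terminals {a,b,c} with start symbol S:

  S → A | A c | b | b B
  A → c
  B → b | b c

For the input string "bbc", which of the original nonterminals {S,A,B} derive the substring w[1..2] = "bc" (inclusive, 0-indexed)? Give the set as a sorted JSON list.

CNF form of G:
  S -> A T1 | T0 B | b | c
  A -> c
  B -> T0 T1 | b
  T0 -> b
  T1 -> c

CYK fill (cells [i..j] with 1 ≤ i ≤ j ≤ 2 only):
  cell(1,1) b: {B,S,T0}  orig:{B,S}
  cell(2,2) c: {A,S,T1}  orig:{A,S}
  cell(1,2) bc: {B}

Original NTs in T[1,2] deriving "bc": ["B"]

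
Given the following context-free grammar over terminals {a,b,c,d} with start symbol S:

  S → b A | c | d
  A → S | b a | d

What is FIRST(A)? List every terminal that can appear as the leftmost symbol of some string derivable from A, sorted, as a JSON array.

FIRST sets, iterate to fixpoint:
[1]
  A via A→b a: +{b}
  A via A→d: +{d}
  S via S→b A: +{b}
  S via S→c: +{c}
  S via S→d: +{d}
  S: {b,c,d}  A: {b,d}
[2]
  A via A→S: +{c}
  S: {b,c,d}  A: {b,c,d}
[3] (no change)
  S: {b,c,d}  A: {b,c,d}

FIRST(A) = ["b", "c", "d"]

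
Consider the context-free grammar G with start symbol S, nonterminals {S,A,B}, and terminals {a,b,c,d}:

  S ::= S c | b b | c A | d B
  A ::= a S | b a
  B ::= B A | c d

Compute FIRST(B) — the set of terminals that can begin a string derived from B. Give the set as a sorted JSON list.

Compute FIRST by fixpoint:
iter 1:
  A via A→a S: +{a}
  A via A→b a: +{b}
  B via B→c d: +{c}
  S via S→b b: +{b}
  S via S→c A: +{c}
  S via S→d B: +{d}
  FIRST(S)={b,c,d}  FIRST(A)={a,b}  FIRST(B)={c}
iter 2: done
  FIRST(S)={b,c,d}  FIRST(A)={a,b}  FIRST(B)={c}

FIRST(B) = ["c"]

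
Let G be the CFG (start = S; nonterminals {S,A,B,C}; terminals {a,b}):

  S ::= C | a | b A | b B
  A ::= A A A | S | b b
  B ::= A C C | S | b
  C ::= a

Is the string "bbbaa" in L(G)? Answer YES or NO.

CNF form of G:
  S -> T0 A | T0 B | a
  A -> A X1 | T0 A | T0 B | T0 T0 | a
  B -> A X2 | T0 A | T0 B | a | b
  C -> a
  T0 -> b
  X1 -> A A
  X2 -> C C

CYK fill:
  [0..0]={B,T0}  "b"  orig:{B}
  [1..1]={B,T0}  "b"  orig:{B}
  [2..2]={B,T0}  "b"  orig:{B}
  [3..3]={A,B,C,S}  "a"
  [4..4]={A,B,C,S}  "a"
  [0..1]={A,B,S}  "bb"
  [1..2]={A,B,S}  "bb"
  [2..3]={A,B,S}  "ba"
  [3..4]={X1,X2}  "aa"  orig:{}
  [0..2]={A,B,S}  "bbb"
  [1..3]={A,B,S,X1}  "bba"  orig:{A,B,S}
  [2..4]={X1}  "baa"  orig:{}
  [0..3]={A,B,S,X1}  "bbba"  orig:{A,B,S}
  [1..4]={A,B,X1}  "bbaa"  orig:{A,B}
  [0..4]={A,B,S,X1}  "bbbaa"  orig:{A,B,S}

S ∈ T[0,4] ⇒ YES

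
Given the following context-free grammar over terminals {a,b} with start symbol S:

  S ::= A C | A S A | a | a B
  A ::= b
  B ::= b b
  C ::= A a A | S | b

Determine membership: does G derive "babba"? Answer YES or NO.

CNF form of G:
  S -> A C | A X4 | T1 B | a
  A -> b
  B -> T0 T0
  C -> A C | A X2 | A X3 | T1 B | a | b
  T0 -> b
  T1 -> a
  X2 -> S A
  X3 -> T1 A
  X4 -> S A

CYK table (by increasing span):
  T[0,0] 'b' = {A,C,T0}  orig:{A,C}
  T[1,1] 'a' = {C,S,T1}  orig:{C,S}
  T[2,2] 'b' = {A,C,T0}  orig:{A,C}
  T[3,3] 'b' = {A,C,T0}  orig:{A,C}
  T[4,4] 'a' = {C,S,T1}  orig:{C,S}
  T[0,1] 'ba' = {C,S}
  T[1,2] 'ab' = {X2,X3,X4}  orig:{}
  T[2,3] 'bb' = {B,C,S}
  T[3,4] 'ba' = {C,S}
  T[0,2] 'bab' = {C,S,X2,X4}  orig:{C,S}
  T[1,3] 'abb' = {C,S}
  T[2,4] 'bba' = {C,S}
  T[0,3] 'babb' = {C,S,X2,X4}  orig:{C,S}
  T[1,4] 'abba' = ∅
  T[0,4] 'babba' = ∅

S ∉ T[0,4] ⇒ NO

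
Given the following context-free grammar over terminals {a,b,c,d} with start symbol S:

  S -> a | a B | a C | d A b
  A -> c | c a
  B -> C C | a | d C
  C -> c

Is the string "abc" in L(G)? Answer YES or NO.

CNF form of G:
  S -> T1 B | T1 C | T2 X4 | a
  A -> T0 T1 | c
  B -> C C | T2 C | a
  C -> c
  T0 -> c
  T1 -> a
  T2 -> d
  T3 -> b
  X4 -> A T3

CYK fill:
  T[0,0] 'a' = {B,S,T1}  orig:{B,S}
  T[1,1] 'b' = {T3}  orig:{}
  T[2,2] 'c' = {A,C,T0}  orig:{A,C}
  T[0,1] 'ab' = ∅
  T[1,2] 'bc' = ∅
  T[0,2] 'abc' = ∅

S ∉ T[0,2] ⇒ NO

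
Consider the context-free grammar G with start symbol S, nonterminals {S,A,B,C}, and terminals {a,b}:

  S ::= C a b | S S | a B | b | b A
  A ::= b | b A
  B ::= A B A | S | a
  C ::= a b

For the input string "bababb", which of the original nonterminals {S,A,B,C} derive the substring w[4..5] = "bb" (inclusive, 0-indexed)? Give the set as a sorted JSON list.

CNF form of G:
  S -> C X4 | S S | T0 A | T1 B | b
  A -> T0 A | b
  B -> A X2 | C X3 | S S | T0 A | T1 B | a | b
  C -> T1 T0
  T0 -> b
  T1 -> a
  X2 -> B A
  X3 -> T1 T0
  X4 -> T1 T0

CYK table (by increasing span) (cells [i..j] with 4 ≤ i ≤ j ≤ 5 only):
  T[4,4] 'b' = {A,B,S,T0}  orig:{A,B,S}
  T[5,5] 'b' = {A,B,S,T0}  orig:{A,B,S}
  T[4,5] 'bb' = {A,B,S,X2}  orig:{A,B,S}

Original NTs in T[4,5] deriving "bb": ["A", "B", "S"]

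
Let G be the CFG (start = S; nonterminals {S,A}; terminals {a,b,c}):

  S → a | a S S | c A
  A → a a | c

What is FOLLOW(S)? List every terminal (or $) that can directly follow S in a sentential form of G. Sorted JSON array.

FIRST iteration:
pass 1:
  A via A→a a: +{a}
  A via A→c: +{c}
  S via S→a: +{a}
  S via S→c A: +{c}
  S: {a,c}  A: {a,c}
pass 2: (no change)
  S: {a,c}  A: {a,c}

Compute FOLLOW by fixpoint:
initialize: $ ∈ FOLLOW(S)
round 1:
  S→a S S: FOLLOW(S) ⊇ FIRST(S) = {a,c}; new: +{a,c}
  S→c A: FOLLOW(A) ⊇ FOLLOW(S) ⊇ {$,a,c}; new: +{$,a,c}
  S: {$,a,c}  A: {$,a,c}
round 2: (stable)
  S: {$,a,c}  A: {$,a,c}

FOLLOW(S) = ["$", "a", "c"]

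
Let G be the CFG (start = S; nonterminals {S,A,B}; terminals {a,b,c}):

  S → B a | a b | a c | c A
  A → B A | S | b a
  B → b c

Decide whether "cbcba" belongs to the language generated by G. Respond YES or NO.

CNF form of G:
  S -> B T0 | T0 T1 | T0 T2 | T2 A
  A -> B A | B T0 | T0 T1 | T0 T2 | T1 T0 | T2 A
  B -> T1 T2
  T0 -> a
  T1 -> b
  T2 -> c

CYK table (by increasing span):
  T[0,0] 'c' = {T2}  orig:{}
  T[1,1] 'b' = {T1}  orig:{}
  T[2,2] 'c' = {T2}  orig:{}
  T[3,3] 'b' = {T1}  orig:{}
  T[4,4] 'a' = {T0}  orig:{}
  T[0,1] 'cb' = ∅
  T[1,2] 'bc' = {B}
  T[2,3] 'cb' = ∅
  T[3,4] 'ba' = {A}
  T[0,2] 'cbc' = ∅
  T[1,3] 'bcb' = ∅
  T[2,4] 'cba' = {A,S}
  T[0,3] 'cbcb' = ∅
  T[1,4] 'bcba' = {A}
  T[0,4] 'cbcba' = {A,S}

S ∈ T[0,4] ⇒ YES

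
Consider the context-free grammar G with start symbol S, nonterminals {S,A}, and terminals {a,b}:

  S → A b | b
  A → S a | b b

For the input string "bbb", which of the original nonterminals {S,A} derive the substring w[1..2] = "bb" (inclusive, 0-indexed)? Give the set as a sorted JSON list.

CNF form of G:
  S -> A T1 | b
  A -> S T0 | T1 T1
  T0 -> a
  T1 -> b

CYK table (by increasing span) — only the sub-triangle for w[1..2]:
  T[1,1] 'b' = {S,T1}  orig:{S}
  T[2,2] 'b' = {S,T1}  orig:{S}
  T[1,2] 'bb' = {A}

Original NTs in T[1,2] deriving "bb": ["A"]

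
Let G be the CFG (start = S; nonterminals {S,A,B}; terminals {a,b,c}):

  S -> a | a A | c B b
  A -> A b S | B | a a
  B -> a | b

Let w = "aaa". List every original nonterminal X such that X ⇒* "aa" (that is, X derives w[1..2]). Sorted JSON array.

Convert to CNF:
  S -> T1 A | T2 X4 | a
  A -> A X3 | T1 T1 | a | b
  B -> a | b
  T0 -> b
  T1 -> a
  T2 -> c
  X3 -> T0 S
  X4 -> B T0

CYK table (by increasing span) — only the sub-triangle for w[1..2]:
  cell(1,1) a: {A,B,S,T1}  orig:{A,B,S}
  cell(2,2) a: {A,B,S,T1}  orig:{A,B,S}
  cell(1,2) aa: {A,S}

Original NTs in T[1,2] deriving "aa": ["A", "S"]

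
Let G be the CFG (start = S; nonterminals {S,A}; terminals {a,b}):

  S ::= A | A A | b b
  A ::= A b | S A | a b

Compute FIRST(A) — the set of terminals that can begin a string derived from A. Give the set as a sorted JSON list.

Compute FIRST by fixpoint:
iter 1:
  A via A→a b: +{a}
  S via S→A: +{a}
  S via S→b b: +{b}
  FIRST[S]={a,b}  FIRST[A]={a}
iter 2:
  A via A→S A: +{b}
  FIRST[S]={a,b}  FIRST[A]={a,b}
iter 3: (no change)
  FIRST[S]={a,b}  FIRST[A]={a,b}

FIRST(A) = ["a", "b"]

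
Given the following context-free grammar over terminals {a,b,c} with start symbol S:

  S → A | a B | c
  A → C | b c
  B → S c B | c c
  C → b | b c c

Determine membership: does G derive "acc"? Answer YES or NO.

CNF form of G:
  S -> T0 T1 | T0 X6 | T2 B | b | c
  A -> T0 T1 | T0 X3 | b
  B -> S X4 | T1 T1
  C -> T0 X5 | b
  T0 -> b
  T1 -> c
  T2 -> a
  X3 -> T1 T1
  X4 -> T1 B
  X5 -> T1 T1
  X6 -> T1 T1

Fill CYK table bottom-up:
  cell(0,0) a: {T2}  orig:{}
  cell(1,1) c: {S,T1}  orig:{S}
  cell(2,2) c: {S,T1}  orig:{S}
  cell(0,1) ac: ∅
  cell(1,2) cc: {B,X3,X5,X6}  orig:{B}
  cell(0,2) acc: {S}

S ∈ T[0,2] ⇒ YES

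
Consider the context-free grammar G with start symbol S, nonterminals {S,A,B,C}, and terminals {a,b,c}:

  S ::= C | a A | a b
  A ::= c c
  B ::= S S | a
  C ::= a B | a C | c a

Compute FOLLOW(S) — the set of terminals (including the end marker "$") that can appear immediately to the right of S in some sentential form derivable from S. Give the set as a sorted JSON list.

FIRST sets, iterate to fixpoint:
pass 1:
  A via A→c c: +{c}
  B via B→a: +{a}
  C via C→a B: +{a}
  C via C→c a: +{c}
  S via S→C: +{a,c}
  FIRST(S)={a,c}  FIRST(A)={c}  FIRST(B)={a}  FIRST(C)={a,c}
pass 2:
  B via B→S S: +{c}
  FIRST(S)={a,c}  FIRST(A)={c}  FIRST(B)={a,c}  FIRST(C)={a,c}
pass 3: done
  FIRST(S)={a,c}  FIRST(A)={c}  FIRST(B)={a,c}  FIRST(C)={a,c}

FOLLOW iteration:
initialize: $ ∈ FOLLOW(S)
iter 1:
  B→S S: FOLLOW(S) ⊇ FIRST(S) = {a,c}; new: +{a,c}
  S→C: FOLLOW(C) ⊇ FOLLOW(S) ⊇ {$,a,c}; new: +{$,a,c}
  S→a A: FOLLOW(A) ⊇ FOLLOW(S) ⊇ {$,a,c}; new: +{$,a,c}
  FOLLOW(S)={$,a,c}  FOLLOW(A)={$,a,c}  FOLLOW(B)={}  FOLLOW(C)={$,a,c}
iter 2:
  C→a B: FOLLOW(B) ⊇ FOLLOW(C) ⊇ {$,a,c}; new: +{$,a,c}
  FOLLOW(S)={$,a,c}  FOLLOW(A)={$,a,c}  FOLLOW(B)={$,a,c}  FOLLOW(C)={$,a,c}
iter 3: — fixpoint
  FOLLOW(S)={$,a,c}  FOLLOW(A)={$,a,c}  FOLLOW(B)={$,a,c}  FOLLOW(C)={$,a,c}

FOLLOW(S) = ["$", "a", "c"]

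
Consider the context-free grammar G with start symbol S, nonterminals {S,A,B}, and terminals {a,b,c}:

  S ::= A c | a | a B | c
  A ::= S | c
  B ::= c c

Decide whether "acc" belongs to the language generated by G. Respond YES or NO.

CNF form of G:
  S -> A T0 | T1 B | a | c
  A -> A T0 | T1 B | a | c
  B -> T0 T0
  T0 -> c
  T1 -> a

Fill CYK table bottom-up:
  cell(0,0) a: {A,S,T1}  orig:{A,S}
  cell(1,1) c: {A,S,T0}  orig:{A,S}
  cell(2,2) c: {A,S,T0}  orig:{A,S}
  cell(0,1) ac: {A,S}
  cell(1,2) cc: {A,B,S}
  cell(0,2) acc: {A,S}

S ∈ T[0,2] ⇒ YES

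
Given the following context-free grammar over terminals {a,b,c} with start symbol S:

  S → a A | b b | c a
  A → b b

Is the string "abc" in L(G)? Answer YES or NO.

Convert to CNF:
  S -> T0 T0 | T1 A | T2 T1
  A -> T0 T0
  T0 -> b
  T1 -> a
  T2 -> c

Fill CYK table bottom-up:
  cell(0,0) a: {T1}  orig:{}
  cell(1,1) b: {T0}  orig:{}
  cell(2,2) c: {T2}  orig:{}
  cell(0,1) ab: ∅
  cell(1,2) bc: ∅
  cell(0,2) abc: ∅

S ∉ T[0,2] ⇒ NO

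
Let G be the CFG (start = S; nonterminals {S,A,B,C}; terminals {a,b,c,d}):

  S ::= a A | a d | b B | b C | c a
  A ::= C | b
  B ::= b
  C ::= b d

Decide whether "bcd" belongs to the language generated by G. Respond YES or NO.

CNF form of G:
  S -> T0 B | T0 C | T2 A | T2 T1 | T3 T2
  A -> T0 T1 | b
  B -> b
  C -> T0 T1
  T0 -> b
  T1 -> d
  T2 -> a
  T3 -> c

CYK fill:
  cell(0,0) b: {A,B,T0}  orig:{A,B}
  cell(1,1) c: {T3}  orig:{}
  cell(2,2) d: {T1}  orig:{}
  cell(0,1) bc: ∅
  cell(1,2) cd: ∅
  cell(0,2) bcd: ∅

S ∉ T[0,2] ⇒ NO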